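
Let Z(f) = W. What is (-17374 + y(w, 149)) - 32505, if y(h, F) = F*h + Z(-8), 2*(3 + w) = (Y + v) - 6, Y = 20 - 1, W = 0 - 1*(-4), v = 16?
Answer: -96323/2 ≈ -48162.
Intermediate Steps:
W = 4 (W = 0 + 4 = 4)
Y = 19
Z(f) = 4
w = 23/2 (w = -3 + ((19 + 16) - 6)/2 = -3 + (35 - 6)/2 = -3 + (½)*29 = -3 + 29/2 = 23/2 ≈ 11.500)
y(h, F) = 4 + F*h (y(h, F) = F*h + 4 = 4 + F*h)
(-17374 + y(w, 149)) - 32505 = (-17374 + (4 + 149*(23/2))) - 32505 = (-17374 + (4 + 3427/2)) - 32505 = (-17374 + 3435/2) - 32505 = -31313/2 - 32505 = -96323/2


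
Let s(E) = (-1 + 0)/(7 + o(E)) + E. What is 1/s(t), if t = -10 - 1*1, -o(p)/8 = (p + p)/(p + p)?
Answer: -⅒ ≈ -0.10000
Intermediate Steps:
o(p) = -8 (o(p) = -8*(p + p)/(p + p) = -8*2*p/(2*p) = -8*2*p*1/(2*p) = -8*1 = -8)
t = -11 (t = -10 - 1 = -11)
s(E) = 1 + E (s(E) = (-1 + 0)/(7 - 8) + E = -1/(-1) + E = -1*(-1) + E = 1 + E)
1/s(t) = 1/(1 - 11) = 1/(-10) = -⅒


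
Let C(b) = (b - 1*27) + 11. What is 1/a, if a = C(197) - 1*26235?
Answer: -1/26054 ≈ -3.8382e-5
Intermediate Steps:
C(b) = -16 + b (C(b) = (b - 27) + 11 = (-27 + b) + 11 = -16 + b)
a = -26054 (a = (-16 + 197) - 1*26235 = 181 - 26235 = -26054)
1/a = 1/(-26054) = -1/26054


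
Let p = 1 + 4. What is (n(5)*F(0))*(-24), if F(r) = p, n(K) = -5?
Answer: 600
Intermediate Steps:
p = 5
F(r) = 5
(n(5)*F(0))*(-24) = -5*5*(-24) = -25*(-24) = 600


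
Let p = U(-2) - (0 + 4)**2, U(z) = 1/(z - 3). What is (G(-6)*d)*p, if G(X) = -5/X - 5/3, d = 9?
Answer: 243/2 ≈ 121.50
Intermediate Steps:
G(X) = -5/3 - 5/X (G(X) = -5/X - 5*1/3 = -5/X - 5/3 = -5/3 - 5/X)
U(z) = 1/(-3 + z)
p = -81/5 (p = 1/(-3 - 2) - (0 + 4)**2 = 1/(-5) - 1*4**2 = -1/5 - 1*16 = -1/5 - 16 = -81/5 ≈ -16.200)
(G(-6)*d)*p = ((-5/3 - 5/(-6))*9)*(-81/5) = ((-5/3 - 5*(-1/6))*9)*(-81/5) = ((-5/3 + 5/6)*9)*(-81/5) = -5/6*9*(-81/5) = -15/2*(-81/5) = 243/2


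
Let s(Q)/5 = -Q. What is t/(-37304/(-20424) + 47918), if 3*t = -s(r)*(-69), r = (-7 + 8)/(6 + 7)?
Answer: -293595/1590411121 ≈ -0.00018460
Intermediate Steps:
r = 1/13 ≈ 0.076923
s(Q) = -5*Q (s(Q) = 5*(-Q) = -5*Q)
t = -115/13 (t = (-(-5)/13*(-69))/3 = (-1*(-5/13)*(-69))/3 = ((5/13)*(-69))/3 = (⅓)*(-345/13) = -115/13 ≈ -8.8462)
t/(-37304/(-20424) + 47918) = -115/(13*(-37304/(-20424) + 47918)) = -115/(13*(-37304*(-1/20424) + 47918)) = -115/(13*(4663/2553 + 47918)) = -115/(13*122339317/2553) = -115/13*2553/122339317 = -293595/1590411121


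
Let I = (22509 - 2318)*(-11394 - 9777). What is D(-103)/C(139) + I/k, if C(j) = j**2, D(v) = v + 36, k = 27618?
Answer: -2753009081529/177869126 ≈ -15478.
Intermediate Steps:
D(v) = 36 + v
I = -427463661 (I = 20191*(-21171) = -427463661)
D(-103)/C(139) + I/k = (36 - 103)/(139**2) - 427463661/27618 = -67/19321 - 427463661*1/27618 = -67*1/19321 - 142487887/9206 = -67/19321 - 142487887/9206 = -2753009081529/177869126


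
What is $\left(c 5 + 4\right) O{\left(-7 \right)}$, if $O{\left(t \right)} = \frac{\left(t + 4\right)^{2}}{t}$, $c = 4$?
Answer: $- \frac{216}{7} \approx -30.857$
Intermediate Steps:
$O{\left(t \right)} = \frac{\left(4 + t\right)^{2}}{t}$
$\left(c 5 + 4\right) O{\left(-7 \right)} = \left(4 \cdot 5 + 4\right) \frac{\left(4 - 7\right)^{2}}{-7} = \left(20 + 4\right) \left(- \frac{\left(-3\right)^{2}}{7}\right) = 24 \left(\left(- \frac{1}{7}\right) 9\right) = 24 \left(- \frac{9}{7}\right) = - \frac{216}{7}$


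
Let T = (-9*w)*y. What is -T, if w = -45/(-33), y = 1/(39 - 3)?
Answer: 15/44 ≈ 0.34091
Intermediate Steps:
y = 1/36 ≈ 0.027778
w = 15/11 (w = -45*(-1/33) = 15/11 ≈ 1.3636)
T = -15/44 (T = -9*15/11*(1/36) = -135/11*1/36 = -15/44 ≈ -0.34091)
-T = -1*(-15/44) = 15/44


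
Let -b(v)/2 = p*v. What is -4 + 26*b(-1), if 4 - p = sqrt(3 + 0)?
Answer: 204 - 52*sqrt(3) ≈ 113.93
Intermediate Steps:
p = 4 - sqrt(3) (p = 4 - sqrt(3 + 0) = 4 - sqrt(3) ≈ 2.2679)
b(v) = -2*v*(4 - sqrt(3)) (b(v) = -2*(4 - sqrt(3))*v = -2*v*(4 - sqrt(3)))
-4 + 26*b(-1) = -4 + 26*(2*(-1)*(-4 + sqrt(3))) = -4 + 26*(8 - 2*sqrt(3)) = -4 + (208 - 52*sqrt(3)) = 204 - 52*sqrt(3)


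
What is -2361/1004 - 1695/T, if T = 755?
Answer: -696867/151604 ≈ -4.5966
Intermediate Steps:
-2361/1004 - 1695/T = -2361/1004 - 1695/755 = -2361*1/1004 - 1695*1/755 = -2361/1004 - 339/151 = -696867/151604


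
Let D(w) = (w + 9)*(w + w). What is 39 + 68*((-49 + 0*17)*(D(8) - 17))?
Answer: -849621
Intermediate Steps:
D(w) = 2*w*(9 + w) (D(w) = (9 + w)*(2*w) = 2*w*(9 + w))
39 + 68*((-49 + 0*17)*(D(8) - 17)) = 39 + 68*((-49 + 0*17)*(2*8*(9 + 8) - 17)) = 39 + 68*((-49 + 0)*(2*8*17 - 17)) = 39 + 68*(-49*(272 - 17)) = 39 + 68*(-49*255) = 39 + 68*(-12495) = 39 - 849660 = -849621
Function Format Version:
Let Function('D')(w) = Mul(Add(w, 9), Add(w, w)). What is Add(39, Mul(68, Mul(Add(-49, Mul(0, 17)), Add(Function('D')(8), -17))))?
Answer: -849621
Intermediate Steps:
Function('D')(w) = Mul(2, w, Add(9, w)) (Function('D')(w) = Mul(Add(9, w), Mul(2, w)) = Mul(2, w, Add(9, w)))
Add(39, Mul(68, Mul(Add(-49, Mul(0, 17)), Add(Function('D')(8), -17)))) = Add(39, Mul(68, Mul(Add(-49, Mul(0, 17)), Add(Mul(2, 8, Add(9, 8)), -17)))) = Add(39, Mul(68, Mul(Add(-49, 0), Add(Mul(2, 8, 17), -17)))) = Add(39, Mul(68, Mul(-49, Add(272, -17)))) = Add(39, Mul(68, Mul(-49, 255))) = Add(39, Mul(68, -12495)) = Add(39, -849660) = -849621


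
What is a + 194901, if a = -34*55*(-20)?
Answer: 232301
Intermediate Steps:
a = 37400 (a = -1870*(-20) = 37400)
a + 194901 = 37400 + 194901 = 232301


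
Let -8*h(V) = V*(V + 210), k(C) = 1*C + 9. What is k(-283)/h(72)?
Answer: 137/1269 ≈ 0.10796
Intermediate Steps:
k(C) = 9 + C (k(C) = C + 9 = 9 + C)
h(V) = -V*(210 + V)/8 (h(V) = -V*(V + 210)/8 = -V*(210 + V)/8)
k(-283)/h(72) = (9 - 283)/((-1/8*72*(210 + 72))) = -274/((-1/8*72*282)) = -274/(-2538) = -274*(-1/2538) = 137/1269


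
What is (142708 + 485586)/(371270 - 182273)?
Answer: 628294/188997 ≈ 3.3244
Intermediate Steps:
(142708 + 485586)/(371270 - 182273) = 628294/188997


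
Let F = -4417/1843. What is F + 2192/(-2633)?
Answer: -15669817/4852619 ≈ -3.2291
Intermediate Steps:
F = -4417/1843 (F = -4417*1/1843 = -4417/1843 ≈ -2.3966)
F + 2192/(-2633) = -4417/1843 + 2192/(-2633) = -4417/1843 + 2192*(-1/2633) = -4417/1843 - 2192/2633 = -15669817/4852619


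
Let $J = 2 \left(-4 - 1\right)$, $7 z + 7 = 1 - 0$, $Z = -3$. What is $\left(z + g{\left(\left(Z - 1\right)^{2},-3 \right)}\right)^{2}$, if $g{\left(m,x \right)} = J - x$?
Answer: $\frac{3025}{49} \approx 61.735$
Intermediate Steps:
$z = - \frac{6}{7}$ ($z = -1 + \frac{1 - 0}{7} = -1 + \frac{1 + 0}{7} = -1 + \frac{1}{7} \cdot 1 = -1 + \frac{1}{7} = - \frac{6}{7} \approx -0.85714$)
$J = -10$ ($J = 2 \left(-5\right) = -10$)
$g{\left(m,x \right)} = -10 - x$
$\left(z + g{\left(\left(Z - 1\right)^{2},-3 \right)}\right)^{2} = \left(- \frac{6}{7} - 7\right)^{2} = \left(- \frac{55}{7}\right)^{2} = \frac{3025}{49}$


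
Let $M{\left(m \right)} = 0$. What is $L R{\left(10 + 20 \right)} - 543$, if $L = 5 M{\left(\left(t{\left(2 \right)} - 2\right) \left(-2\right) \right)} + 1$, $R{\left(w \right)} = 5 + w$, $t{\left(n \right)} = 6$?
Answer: $-508$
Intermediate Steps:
$L = 1$ ($L = 5 \cdot 0 + 1 = 0 + 1 = 1$)
$L R{\left(10 + 20 \right)} - 543 = 1 \left(5 + \left(10 + 20\right)\right) - 543 = 1 \left(5 + 30\right) - 543 = 1 \cdot 35 - 543 = 35 - 543 = -508$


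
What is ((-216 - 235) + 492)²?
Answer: 1681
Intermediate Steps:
((-216 - 235) + 492)² = (-451 + 492)² = 41² = 1681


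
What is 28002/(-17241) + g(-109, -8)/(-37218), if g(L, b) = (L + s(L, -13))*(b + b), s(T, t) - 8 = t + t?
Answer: -179535358/106945923 ≈ -1.6787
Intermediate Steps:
s(T, t) = 8 + 2*t (s(T, t) = 8 + (t + t) = 8 + 2*t)
g(L, b) = 2*b*(-18 + L) (g(L, b) = (L + (8 + 2*(-13)))*(b + b) = (L + (8 - 26))*(2*b) = (L - 18)*(2*b) = (-18 + L)*(2*b) = 2*b*(-18 + L))
28002/(-17241) + g(-109, -8)/(-37218) = 28002/(-17241) + (2*(-8)*(-18 - 109))/(-37218) = 28002*(-1/17241) + (2*(-8)*(-127))*(-1/37218) = -9334/5747 + 2032*(-1/37218) = -9334/5747 - 1016/18609 = -179535358/106945923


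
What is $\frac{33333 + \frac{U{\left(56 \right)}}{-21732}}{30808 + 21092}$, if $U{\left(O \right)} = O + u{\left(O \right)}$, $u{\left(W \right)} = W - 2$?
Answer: $\frac{362196323}{563945400} \approx 0.64225$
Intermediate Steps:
$u{\left(W \right)} = -2 + W$ ($u{\left(W \right)} = W - 2 = -2 + W$)
$U{\left(O \right)} = -2 + 2 O$ ($U{\left(O \right)} = O + \left(-2 + O\right) = -2 + 2 O$)
$\frac{33333 + \frac{U{\left(56 \right)}}{-21732}}{30808 + 21092} = \frac{33333 + \frac{-2 + 2 \cdot 56}{-21732}}{30808 + 21092} = \frac{33333 + \left(-2 + 112\right) \left(- \frac{1}{21732}\right)}{51900} = \left(33333 + 110 \left(- \frac{1}{21732}\right)\right) \frac{1}{51900} = \left(33333 - \frac{55}{10866}\right) \frac{1}{51900} = \frac{362196323}{10866} \cdot \frac{1}{51900} = \frac{362196323}{563945400}$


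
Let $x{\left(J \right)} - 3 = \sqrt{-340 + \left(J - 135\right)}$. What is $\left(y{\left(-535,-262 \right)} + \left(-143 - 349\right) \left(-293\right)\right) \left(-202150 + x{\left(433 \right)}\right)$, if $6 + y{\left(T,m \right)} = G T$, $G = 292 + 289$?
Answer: $33694872695 - 166685 i \sqrt{42} \approx 3.3695 \cdot 10^{10} - 1.0802 \cdot 10^{6} i$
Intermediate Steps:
$G = 581$
$x{\left(J \right)} = 3 + \sqrt{-475 + J}$ ($x{\left(J \right)} = 3 + \sqrt{-340 + \left(J - 135\right)} = 3 + \sqrt{-340 + \left(-135 + J\right)} = 3 + \sqrt{-475 + J}$)
$y{\left(T,m \right)} = -6 + 581 T$
$\left(y{\left(-535,-262 \right)} + \left(-143 - 349\right) \left(-293\right)\right) \left(-202150 + x{\left(433 \right)}\right) = \left(\left(-6 + 581 \left(-535\right)\right) + \left(-143 - 349\right) \left(-293\right)\right) \left(-202150 + \left(3 + \sqrt{-475 + 433}\right)\right) = \left(\left(-6 - 310835\right) - -144156\right) \left(-202150 + \left(3 + \sqrt{-42}\right)\right) = \left(-310841 + 144156\right) \left(-202150 + \left(3 + i \sqrt{42}\right)\right) = - 166685 \left(-202147 + i \sqrt{42}\right) = 33694872695 - 166685 i \sqrt{42}$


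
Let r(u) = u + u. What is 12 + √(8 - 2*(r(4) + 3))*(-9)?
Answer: 12 - 9*I*√14 ≈ 12.0 - 33.675*I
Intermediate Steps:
r(u) = 2*u
12 + √(8 - 2*(r(4) + 3))*(-9) = 12 + √(8 - 2*(2*4 + 3))*(-9) = 12 + √(8 - 2*(8 + 3))*(-9) = 12 + √(8 - 2*11)*(-9) = 12 + √(8 - 22)*(-9) = 12 + √(-14)*(-9) = 12 + (I*√14)*(-9) = 12 - 9*I*√14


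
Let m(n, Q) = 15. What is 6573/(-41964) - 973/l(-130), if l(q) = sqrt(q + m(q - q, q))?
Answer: -2191/13988 + 973*I*sqrt(115)/115 ≈ -0.15663 + 90.733*I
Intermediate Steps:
l(q) = sqrt(15 + q) (l(q) = sqrt(q + 15) = sqrt(15 + q))
6573/(-41964) - 973/l(-130) = 6573/(-41964) - 973/sqrt(15 - 130) = 6573*(-1/41964) - 973*(-I*sqrt(115)/115) = -2191/13988 - 973*(-I*sqrt(115)/115) = -2191/13988 - (-973)*I*sqrt(115)/115 = -2191/13988 + 973*I*sqrt(115)/115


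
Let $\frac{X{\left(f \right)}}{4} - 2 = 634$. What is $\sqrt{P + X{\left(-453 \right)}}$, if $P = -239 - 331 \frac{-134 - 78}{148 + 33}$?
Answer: $\frac{9 \sqrt{1089077}}{181} \approx 51.891$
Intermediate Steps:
$X{\left(f \right)} = 2544$ ($X{\left(f \right)} = 8 + 4 \cdot 634 = 8 + 2536 = 2544$)
$P = \frac{26913}{181}$ ($P = -239 - 331 \frac{-134 - 78}{181} = -239 - 331 \left(-134 - 78\right) \frac{1}{181} = -239 - 331 \left(\left(-212\right) \frac{1}{181}\right) = -239 - - \frac{70172}{181} = -239 + \frac{70172}{181} = \frac{26913}{181} \approx 148.69$)
$\sqrt{P + X{\left(-453 \right)}} = \sqrt{\frac{26913}{181} + 2544} = \sqrt{\frac{487377}{181}} = \frac{9 \sqrt{1089077}}{181}$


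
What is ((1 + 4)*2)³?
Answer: 1000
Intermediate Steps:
((1 + 4)*2)³ = (5*2)³ = 10³ = 1000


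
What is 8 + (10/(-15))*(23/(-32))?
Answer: 407/48 ≈ 8.4792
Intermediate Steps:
8 + (10/(-15))*(23/(-32)) = 8 + (10*(-1/15))*(23*(-1/32)) = 8 - ⅔*(-23/32) = 8 + 23/48 = 407/48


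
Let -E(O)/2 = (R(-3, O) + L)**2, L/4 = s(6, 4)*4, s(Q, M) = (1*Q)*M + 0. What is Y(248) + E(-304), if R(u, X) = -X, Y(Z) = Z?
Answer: -946440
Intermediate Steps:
s(Q, M) = M*Q (s(Q, M) = Q*M + 0 = M*Q + 0 = M*Q)
L = 384 (L = 4*((4*6)*4) = 4*(24*4) = 4*96 = 384)
E(O) = -2*(384 - O)**2 (E(O) = -2*(-O + 384)**2 = -2*(384 - O)**2)
Y(248) + E(-304) = 248 - 2*(-384 - 304)**2 = 248 - 2*(-688)**2 = 248 - 2*473344 = 248 - 946688 = -946440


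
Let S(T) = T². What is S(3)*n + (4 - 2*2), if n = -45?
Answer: -405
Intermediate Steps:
S(3)*n + (4 - 2*2) = 3²*(-45) + (4 - 2*2) = 9*(-45) + (4 - 4) = -405 + 0 = -405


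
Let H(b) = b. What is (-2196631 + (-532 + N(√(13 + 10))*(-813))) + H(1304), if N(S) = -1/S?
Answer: -2195859 + 813*√23/23 ≈ -2.1957e+6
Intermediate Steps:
(-2196631 + (-532 + N(√(13 + 10))*(-813))) + H(1304) = (-2196631 + (-532 - 1/(√(13 + 10))*(-813))) + 1304 = (-2196631 + (-532 - 1/(√23)*(-813))) + 1304 = (-2196631 + (-532 - √23/23*(-813))) + 1304 = (-2196631 + (-532 + 813*√23/23)) + 1304 = (-2197163 + 813*√23/23) + 1304 = -2195859 + 813*√23/23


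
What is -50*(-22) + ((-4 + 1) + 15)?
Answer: 1112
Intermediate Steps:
-50*(-22) + ((-4 + 1) + 15) = 1100 + (-3 + 15) = 1100 + 12 = 1112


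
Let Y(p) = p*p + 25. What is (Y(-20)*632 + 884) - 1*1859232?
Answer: -1589748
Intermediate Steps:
Y(p) = 25 + p² (Y(p) = p² + 25 = 25 + p²)
(Y(-20)*632 + 884) - 1*1859232 = ((25 + (-20)²)*632 + 884) - 1*1859232 = ((25 + 400)*632 + 884) - 1859232 = (425*632 + 884) - 1859232 = (268600 + 884) - 1859232 = 269484 - 1859232 = -1589748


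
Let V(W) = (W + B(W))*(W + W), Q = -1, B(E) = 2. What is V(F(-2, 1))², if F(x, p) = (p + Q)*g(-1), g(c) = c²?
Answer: 0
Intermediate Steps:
F(x, p) = -1 + p (F(x, p) = (p - 1)*(-1)² = (-1 + p)*1 = -1 + p)
V(W) = 2*W*(2 + W) (V(W) = (W + 2)*(W + W) = (2 + W)*(2*W) = 2*W*(2 + W))
V(F(-2, 1))² = (2*(-1 + 1)*(2 + (-1 + 1)))² = (2*0*(2 + 0))² = (2*0*2)² = 0² = 0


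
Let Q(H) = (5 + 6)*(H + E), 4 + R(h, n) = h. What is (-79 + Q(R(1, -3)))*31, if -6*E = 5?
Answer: -22537/6 ≈ -3756.2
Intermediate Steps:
E = -⅚ (E = -⅙*5 = -⅚ ≈ -0.83333)
R(h, n) = -4 + h
Q(H) = -55/6 + 11*H (Q(H) = (5 + 6)*(H - ⅚) = 11*(-⅚ + H) = -55/6 + 11*H)
(-79 + Q(R(1, -3)))*31 = (-79 + (-55/6 + 11*(-4 + 1)))*31 = (-79 + (-55/6 + 11*(-3)))*31 = (-79 + (-55/6 - 33))*31 = (-79 - 253/6)*31 = -727/6*31 = -22537/6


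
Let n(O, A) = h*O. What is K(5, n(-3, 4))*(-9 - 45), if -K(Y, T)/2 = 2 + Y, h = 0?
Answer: 756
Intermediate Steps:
n(O, A) = 0 (n(O, A) = 0*O = 0)
K(Y, T) = -4 - 2*Y (K(Y, T) = -2*(2 + Y) = -4 - 2*Y)
K(5, n(-3, 4))*(-9 - 45) = (-4 - 2*5)*(-9 - 45) = (-4 - 10)*(-54) = -14*(-54) = 756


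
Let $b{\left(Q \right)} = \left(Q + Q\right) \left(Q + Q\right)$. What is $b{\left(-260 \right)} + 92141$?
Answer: $362541$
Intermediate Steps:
$b{\left(Q \right)} = 4 Q^{2}$ ($b{\left(Q \right)} = 2 Q 2 Q = 4 Q^{2}$)
$b{\left(-260 \right)} + 92141 = 4 \left(-260\right)^{2} + 92141 = 4 \cdot 67600 + 92141 = 270400 + 92141 = 362541$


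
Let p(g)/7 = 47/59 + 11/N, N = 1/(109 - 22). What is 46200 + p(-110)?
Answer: 3121370/59 ≈ 52905.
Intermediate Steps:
N = 1/87 ≈ 0.011494
p(g) = 395570/59 (p(g) = 7*(47/59 + 11/(1/87)) = 7*(47*(1/59) + 11*87) = 7*(47/59 + 957) = 7*(56510/59) = 395570/59)
46200 + p(-110) = 46200 + 395570/59 = 3121370/59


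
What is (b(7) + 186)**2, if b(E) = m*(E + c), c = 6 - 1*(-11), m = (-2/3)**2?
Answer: 348100/9 ≈ 38678.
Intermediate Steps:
m = 4/9 (m = (-2*1/3)**2 = (-2/3)**2 = 4/9 ≈ 0.44444)
c = 17 (c = 6 + 11 = 17)
b(E) = 68/9 + 4*E/9 (b(E) = 4*(E + 17)/9 = 4*(17 + E)/9 = 68/9 + 4*E/9)
(b(7) + 186)**2 = ((68/9 + (4/9)*7) + 186)**2 = ((68/9 + 28/9) + 186)**2 = (32/3 + 186)**2 = (590/3)**2 = 348100/9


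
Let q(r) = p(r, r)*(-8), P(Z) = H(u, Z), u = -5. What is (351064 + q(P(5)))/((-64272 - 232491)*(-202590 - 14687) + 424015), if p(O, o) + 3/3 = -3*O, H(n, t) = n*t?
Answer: 175236/32240099183 ≈ 5.4353e-6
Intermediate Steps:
P(Z) = -5*Z
p(O, o) = -1 - 3*O
q(r) = 8 + 24*r (q(r) = (-1 - 3*r)*(-8) = 8 + 24*r)
(351064 + q(P(5)))/((-64272 - 232491)*(-202590 - 14687) + 424015) = (351064 + (8 + 24*(-5*5)))/((-64272 - 232491)*(-202590 - 14687) + 424015) = (351064 + (8 + 24*(-25)))/(-296763*(-217277) + 424015) = (351064 + (8 - 600))/(64479774351 + 424015) = (351064 - 592)/64480198366 = 350472*(1/64480198366) = 175236/32240099183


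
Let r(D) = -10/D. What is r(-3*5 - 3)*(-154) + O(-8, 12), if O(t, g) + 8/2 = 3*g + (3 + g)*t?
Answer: -1562/9 ≈ -173.56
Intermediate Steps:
O(t, g) = -4 + 3*g + t*(3 + g) (O(t, g) = -4 + (3*g + (3 + g)*t) = -4 + (3*g + t*(3 + g)) = -4 + 3*g + t*(3 + g))
r(-3*5 - 3)*(-154) + O(-8, 12) = -10/(-3*5 - 3)*(-154) + (-4 + 3*12 + 3*(-8) + 12*(-8)) = -10/(-15 - 3)*(-154) + (-4 + 36 - 24 - 96) = -10/(-18)*(-154) - 88 = -10*(-1/18)*(-154) - 88 = (5/9)*(-154) - 88 = -770/9 - 88 = -1562/9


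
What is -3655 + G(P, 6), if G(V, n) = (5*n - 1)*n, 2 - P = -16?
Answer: -3481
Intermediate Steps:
P = 18 (P = 2 - 1*(-16) = 2 + 16 = 18)
G(V, n) = n*(-1 + 5*n) (G(V, n) = (-1 + 5*n)*n = n*(-1 + 5*n))
-3655 + G(P, 6) = -3655 + 6*(-1 + 5*6) = -3655 + 6*(-1 + 30) = -3655 + 6*29 = -3655 + 174 = -3481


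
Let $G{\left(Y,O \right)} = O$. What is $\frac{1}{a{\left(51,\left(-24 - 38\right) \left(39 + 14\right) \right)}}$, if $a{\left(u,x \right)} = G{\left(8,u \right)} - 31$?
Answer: $\frac{1}{20} \approx 0.05$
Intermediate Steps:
$a{\left(u,x \right)} = -31 + u$ ($a{\left(u,x \right)} = u - 31 = -31 + u$)
$\frac{1}{a{\left(51,\left(-24 - 38\right) \left(39 + 14\right) \right)}} = \frac{1}{-31 + 51} = \frac{1}{20}$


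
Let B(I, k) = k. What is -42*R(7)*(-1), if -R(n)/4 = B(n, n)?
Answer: -1176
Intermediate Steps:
R(n) = -4*n
-42*R(7)*(-1) = -(-168)*7*(-1) = -42*(-28)*(-1) = 1176*(-1) = -1176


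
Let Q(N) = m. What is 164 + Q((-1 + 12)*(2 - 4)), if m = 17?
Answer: 181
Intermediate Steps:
Q(N) = 17
164 + Q((-1 + 12)*(2 - 4)) = 164 + 17 = 181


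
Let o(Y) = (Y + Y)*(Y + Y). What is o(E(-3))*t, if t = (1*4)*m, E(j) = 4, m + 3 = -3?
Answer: -1536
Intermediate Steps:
m = -6 (m = -3 - 3 = -6)
t = -24 (t = (1*4)*(-6) = 4*(-6) = -24)
o(Y) = 4*Y**2 (o(Y) = (2*Y)*(2*Y) = 4*Y**2)
o(E(-3))*t = (4*4**2)*(-24) = (4*16)*(-24) = 64*(-24) = -1536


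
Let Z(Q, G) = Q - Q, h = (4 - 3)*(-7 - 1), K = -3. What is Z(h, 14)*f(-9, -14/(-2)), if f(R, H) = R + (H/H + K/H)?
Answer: 0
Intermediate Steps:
f(R, H) = 1 + R - 3/H (f(R, H) = R + (H/H - 3/H) = R + (1 - 3/H) = 1 + R - 3/H)
h = -8 (h = 1*(-8) = -8)
Z(Q, G) = 0
Z(h, 14)*f(-9, -14/(-2)) = 0*(1 - 9 - 3/((-14/(-2)))) = 0*(1 - 9 - 3/((-14*(-½)))) = 0*(1 - 9 - 3/7) = 0*(-59/7) = 0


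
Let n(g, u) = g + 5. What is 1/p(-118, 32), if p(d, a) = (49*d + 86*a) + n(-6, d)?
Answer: -1/3031 ≈ -0.00032992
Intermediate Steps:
n(g, u) = 5 + g
p(d, a) = -1 + 49*d + 86*a (p(d, a) = (49*d + 86*a) + (5 - 6) = (49*d + 86*a) - 1 = -1 + 49*d + 86*a)
1/p(-118, 32) = 1/(-1 + 49*(-118) + 86*32) = 1/(-1 - 5782 + 2752) = 1/(-3031) = -1/3031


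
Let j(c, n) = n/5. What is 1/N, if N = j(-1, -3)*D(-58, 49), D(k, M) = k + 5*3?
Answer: 5/129 ≈ 0.038760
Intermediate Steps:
j(c, n) = n/5 (j(c, n) = n*(1/5) = n/5)
D(k, M) = 15 + k (D(k, M) = k + 15 = 15 + k)
N = 129/5 (N = ((1/5)*(-3))*(15 - 58) = -3/5*(-43) = 129/5 ≈ 25.800)
1/N = 1/(129/5) = 5/129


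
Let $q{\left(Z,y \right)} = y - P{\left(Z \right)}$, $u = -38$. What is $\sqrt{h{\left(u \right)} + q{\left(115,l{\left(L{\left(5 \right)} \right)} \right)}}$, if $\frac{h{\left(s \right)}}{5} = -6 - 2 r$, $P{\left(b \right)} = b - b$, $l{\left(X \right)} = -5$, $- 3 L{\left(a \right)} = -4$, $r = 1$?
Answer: $3 i \sqrt{5} \approx 6.7082 i$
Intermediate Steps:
$L{\left(a \right)} = \frac{4}{3}$ ($L{\left(a \right)} = \left(- \frac{1}{3}\right) \left(-4\right) = \frac{4}{3}$)
$P{\left(b \right)} = 0$
$q{\left(Z,y \right)} = y$ ($q{\left(Z,y \right)} = y - 0 = y + 0 = y$)
$h{\left(s \right)} = -40$ ($h{\left(s \right)} = 5 \left(-6 - 2\right) = 5 \left(-8\right) = -40$)
$\sqrt{h{\left(u \right)} + q{\left(115,l{\left(L{\left(5 \right)} \right)} \right)}} = \sqrt{-40 - 5} = \sqrt{-45} = 3 i \sqrt{5}$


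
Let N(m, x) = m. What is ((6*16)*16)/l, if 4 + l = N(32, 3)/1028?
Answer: -32896/85 ≈ -387.01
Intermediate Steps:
l = -1020/257 (l = -4 + 32/1028 = -4 + 32*(1/1028) = -4 + 8/257 = -1020/257 ≈ -3.9689)
((6*16)*16)/l = ((6*16)*16)/(-1020/257) = (96*16)*(-257/1020) = 1536*(-257/1020) = -32896/85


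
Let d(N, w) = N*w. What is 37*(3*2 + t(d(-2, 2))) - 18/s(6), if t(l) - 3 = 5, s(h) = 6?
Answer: 515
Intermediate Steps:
t(l) = 8 (t(l) = 3 + 5 = 8)
37*(3*2 + t(d(-2, 2))) - 18/s(6) = 37*(3*2 + 8) - 18/6 = 37*(6 + 8) - 18*⅙ = 37*14 - 3 = 518 - 3 = 515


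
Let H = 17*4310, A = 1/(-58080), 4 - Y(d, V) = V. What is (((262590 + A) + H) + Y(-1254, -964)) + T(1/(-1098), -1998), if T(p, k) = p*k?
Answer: 1193347631459/3542880 ≈ 3.3683e+5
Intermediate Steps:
Y(d, V) = 4 - V
T(p, k) = k*p
A = -1/58080 ≈ -1.7218e-5
H = 73270
(((262590 + A) + H) + Y(-1254, -964)) + T(1/(-1098), -1998) = (((262590 - 1/58080) + 73270) + (4 - 1*(-964))) - 1998/(-1098) = ((15251227199/58080 + 73270) + (4 + 964)) - 1998*(-1/1098) = (19506748799/58080 + 968) + 111/61 = 19562970239/58080 + 111/61 = 1193347631459/3542880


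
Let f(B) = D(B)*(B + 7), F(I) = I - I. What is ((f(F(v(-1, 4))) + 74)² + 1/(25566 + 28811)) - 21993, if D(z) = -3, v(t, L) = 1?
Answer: -1043168367/54377 ≈ -19184.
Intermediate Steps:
F(I) = 0
f(B) = -21 - 3*B (f(B) = -3*(B + 7) = -3*(7 + B) = -21 - 3*B)
((f(F(v(-1, 4))) + 74)² + 1/(25566 + 28811)) - 21993 = (((-21 - 3*0) + 74)² + 1/(25566 + 28811)) - 21993 = (((-21 + 0) + 74)² + 1/54377) - 21993 = ((-21 + 74)² + 1/54377) - 21993 = (53² + 1/54377) - 21993 = (2809 + 1/54377) - 21993 = 152744994/54377 - 21993 = -1043168367/54377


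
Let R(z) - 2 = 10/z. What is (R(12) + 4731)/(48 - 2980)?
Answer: -28403/17592 ≈ -1.6145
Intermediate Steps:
R(z) = 2 + 10/z
(R(12) + 4731)/(48 - 2980) = ((2 + 10/12) + 4731)/(48 - 2980) = ((2 + 10*(1/12)) + 4731)/(-2932) = ((2 + ⅚) + 4731)*(-1/2932) = (17/6 + 4731)*(-1/2932) = (28403/6)*(-1/2932) = -28403/17592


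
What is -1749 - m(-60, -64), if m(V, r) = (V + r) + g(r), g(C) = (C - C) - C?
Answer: -1689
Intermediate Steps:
g(C) = -C (g(C) = 0 - C = -C)
m(V, r) = V (m(V, r) = (V + r) - r = V)
-1749 - m(-60, -64) = -1749 - 1*(-60) = -1749 + 60 = -1689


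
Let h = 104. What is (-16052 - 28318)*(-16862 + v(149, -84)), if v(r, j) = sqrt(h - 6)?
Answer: 748166940 - 310590*sqrt(2) ≈ 7.4773e+8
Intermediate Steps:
v(r, j) = 7*sqrt(2) (v(r, j) = sqrt(104 - 6) = sqrt(98) = 7*sqrt(2))
(-16052 - 28318)*(-16862 + v(149, -84)) = (-16052 - 28318)*(-16862 + 7*sqrt(2)) = -44370*(-16862 + 7*sqrt(2)) = 748166940 - 310590*sqrt(2)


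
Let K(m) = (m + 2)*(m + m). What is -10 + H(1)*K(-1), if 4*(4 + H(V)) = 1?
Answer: -5/2 ≈ -2.5000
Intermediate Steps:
K(m) = 2*m*(2 + m) (K(m) = (2 + m)*(2*m) = 2*m*(2 + m))
H(V) = -15/4 (H(V) = -4 + (¼)*1 = -4 + ¼ = -15/4)
-10 + H(1)*K(-1) = -10 - 15*(-1)*(2 - 1)/2 = -10 - 15*(-1)/2 = -10 - 15/4*(-2) = -10 + 15/2 = -5/2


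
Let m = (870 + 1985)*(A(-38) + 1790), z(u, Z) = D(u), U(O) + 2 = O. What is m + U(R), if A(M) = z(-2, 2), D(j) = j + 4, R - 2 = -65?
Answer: 5116095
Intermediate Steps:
R = -63 (R = 2 - 65 = -63)
U(O) = -2 + O
D(j) = 4 + j
z(u, Z) = 4 + u
A(M) = 2 (A(M) = 4 - 2 = 2)
m = 5116160 (m = (870 + 1985)*(2 + 1790) = 2855*1792 = 5116160)
m + U(R) = 5116160 + (-2 - 63) = 5116160 - 65 = 5116095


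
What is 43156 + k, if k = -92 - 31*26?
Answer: 42258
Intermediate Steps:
k = -898 (k = -92 - 806 = -898)
43156 + k = 43156 - 898 = 42258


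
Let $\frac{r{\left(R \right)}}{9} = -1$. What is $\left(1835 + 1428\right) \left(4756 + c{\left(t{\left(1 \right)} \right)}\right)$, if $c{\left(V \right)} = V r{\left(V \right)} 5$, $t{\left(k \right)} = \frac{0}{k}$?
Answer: $15518828$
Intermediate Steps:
$r{\left(R \right)} = -9$ ($r{\left(R \right)} = 9 \left(-1\right) = -9$)
$t{\left(k \right)} = 0$
$c{\left(V \right)} = - 45 V$ ($c{\left(V \right)} = V \left(-9\right) 5 = - 9 V 5 = - 45 V$)
$\left(1835 + 1428\right) \left(4756 + c{\left(t{\left(1 \right)} \right)}\right) = \left(1835 + 1428\right) \left(4756 - 0\right) = 3263 \left(4756 + 0\right) = 3263 \cdot 4756 = 15518828$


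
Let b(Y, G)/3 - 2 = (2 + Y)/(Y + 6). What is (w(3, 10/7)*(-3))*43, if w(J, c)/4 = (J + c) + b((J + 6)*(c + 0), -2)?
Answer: -508260/77 ≈ -6600.8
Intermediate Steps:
b(Y, G) = 6 + 3*(2 + Y)/(6 + Y) (b(Y, G) = 6 + 3*((2 + Y)/(Y + 6)) = 6 + 3*((2 + Y)/(6 + Y)) = 6 + 3*(2 + Y)/(6 + Y))
w(J, c) = 4*J + 4*c + 12*(14 + 3*c*(6 + J))/(6 + c*(6 + J)) (w(J, c) = 4*((J + c) + 3*(14 + 3*((J + 6)*(c + 0)))/(6 + (J + 6)*(c + 0))) = 4*((J + c) + 3*(14 + 3*((6 + J)*c))/(6 + (6 + J)*c)) = 4*((J + c) + 3*(14 + 3*(c*(6 + J)))/(6 + c*(6 + J))) = 4*((J + c) + 3*(14 + 3*c*(6 + J))/(6 + c*(6 + J))) = 4*(J + c + 3*(14 + 3*c*(6 + J))/(6 + c*(6 + J))) = 4*J + 4*c + 12*(14 + 3*c*(6 + J))/(6 + c*(6 + J)))
(w(3, 10/7)*(-3))*43 = ((4*(42 + (6 + (10/7)*(6 + 3))*(3 + 10/7) + 9*(10/7)*(6 + 3))/(6 + (10/7)*(6 + 3)))*(-3))*43 = ((4*(42 + (6 + (10*(⅐))*9)*(3 + 10*(⅐)) + 9*(10*(⅐))*9)/(6 + (10*(⅐))*9))*(-3))*43 = ((4*(42 + (6 + (10/7)*9)*(3 + 10/7) + 9*(10/7)*9)/(6 + (10/7)*9))*(-3))*43 = ((4*(42 + (6 + 90/7)*(31/7) + 810/7)/(6 + 90/7))*(-3))*43 = ((4*(42 + (132/7)*(31/7) + 810/7)/(132/7))*(-3))*43 = ((4*(7/132)*(42 + 4092/49 + 810/7))*(-3))*43 = ((4*(7/132)*(11820/49))*(-3))*43 = ((3940/77)*(-3))*43 = -11820/77*43 = -508260/77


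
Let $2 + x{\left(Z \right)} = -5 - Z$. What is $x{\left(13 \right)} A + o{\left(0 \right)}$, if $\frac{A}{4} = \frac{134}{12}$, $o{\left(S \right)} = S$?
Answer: $- \frac{2680}{3} \approx -893.33$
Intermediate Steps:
$x{\left(Z \right)} = -7 - Z$ ($x{\left(Z \right)} = -2 - \left(5 + Z\right) = -7 - Z$)
$A = \frac{134}{3}$ ($A = 4 \cdot \frac{134}{12} = 4 \cdot 134 \cdot \frac{1}{12} = 4 \cdot \frac{67}{6} = \frac{134}{3} \approx 44.667$)
$x{\left(13 \right)} A + o{\left(0 \right)} = \left(-7 - 13\right) \frac{134}{3} + 0 = \left(-20\right) \frac{134}{3} + 0 = - \frac{2680}{3} + 0 = - \frac{2680}{3}$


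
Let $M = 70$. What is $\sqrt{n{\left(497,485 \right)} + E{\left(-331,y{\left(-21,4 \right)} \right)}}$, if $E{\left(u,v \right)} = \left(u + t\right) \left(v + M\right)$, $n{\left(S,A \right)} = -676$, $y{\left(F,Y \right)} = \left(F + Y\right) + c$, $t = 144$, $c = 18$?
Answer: $i \sqrt{13953} \approx 118.12 i$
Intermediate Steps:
$y{\left(F,Y \right)} = 18 + F + Y$ ($y{\left(F,Y \right)} = \left(F + Y\right) + 18 = 18 + F + Y$)
$E{\left(u,v \right)} = \left(70 + v\right) \left(144 + u\right)$ ($E{\left(u,v \right)} = \left(u + 144\right) \left(v + 70\right) = \left(144 + u\right) \left(70 + v\right) = \left(70 + v\right) \left(144 + u\right)$)
$\sqrt{n{\left(497,485 \right)} + E{\left(-331,y{\left(-21,4 \right)} \right)}} = \sqrt{-676 + \left(10080 + 70 \left(-331\right) + 144 \left(18 - 21 + 4\right) - 331 \left(18 - 21 + 4\right)\right)} = \sqrt{-676 + \left(10080 - 23170 + 144 \cdot 1 - 331\right)} = \sqrt{-676 + \left(10080 - 23170 + 144 - 331\right)} = \sqrt{-676 - 13277} = \sqrt{-13953} = i \sqrt{13953}$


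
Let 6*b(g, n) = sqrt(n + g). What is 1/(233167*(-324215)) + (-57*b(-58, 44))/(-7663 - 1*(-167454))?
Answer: -1/75596238905 - 19*I*sqrt(14)/319582 ≈ -1.3228e-11 - 0.00022245*I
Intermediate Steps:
b(g, n) = sqrt(g + n)/6 (b(g, n) = sqrt(n + g)/6 = sqrt(g + n)/6)
1/(233167*(-324215)) + (-57*b(-58, 44))/(-7663 - 1*(-167454)) = 1/(233167*(-324215)) + (-19*sqrt(-58 + 44)/2)/(-7663 - 1*(-167454)) = (1/233167)*(-1/324215) + (-19*sqrt(-14)/2)/(-7663 + 167454) = -1/75596238905 - 19*I*sqrt(14)/2/159791 = -1/75596238905 - 19*I*sqrt(14)/2*(1/159791) = -1/75596238905 - 19*I*sqrt(14)/319582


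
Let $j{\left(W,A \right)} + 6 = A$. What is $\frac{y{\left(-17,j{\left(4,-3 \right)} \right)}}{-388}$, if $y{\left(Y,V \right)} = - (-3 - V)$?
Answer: $\frac{3}{194} \approx 0.015464$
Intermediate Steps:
$j{\left(W,A \right)} = -6 + A$
$y{\left(Y,V \right)} = 3 + V$
$\frac{y{\left(-17,j{\left(4,-3 \right)} \right)}}{-388} = \frac{3 - 9}{-388} = \left(3 - 9\right) \left(- \frac{1}{388}\right) = \left(-6\right) \left(- \frac{1}{388}\right) = \frac{3}{194}$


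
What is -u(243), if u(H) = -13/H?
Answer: 13/243 ≈ 0.053498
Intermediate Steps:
-u(243) = -(-13)/243 = -1*(-13/243) = 13/243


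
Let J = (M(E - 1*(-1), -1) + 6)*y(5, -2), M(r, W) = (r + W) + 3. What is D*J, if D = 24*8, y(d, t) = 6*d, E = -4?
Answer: 28800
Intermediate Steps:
M(r, W) = 3 + W + r (M(r, W) = (W + r) + 3 = 3 + W + r)
J = 150 (J = ((3 - 1 + (-4 - 1*(-1))) + 6)*(6*5) = ((3 - 1 + (-4 + 1)) + 6)*30 = ((3 - 1 - 3) + 6)*30 = (-1 + 6)*30 = 5*30 = 150)
D = 192
D*J = 192*150 = 28800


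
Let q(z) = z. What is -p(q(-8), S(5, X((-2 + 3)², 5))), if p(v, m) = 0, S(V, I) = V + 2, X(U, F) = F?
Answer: 0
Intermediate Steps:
S(V, I) = 2 + V
-p(q(-8), S(5, X((-2 + 3)², 5))) = -1*0 = 0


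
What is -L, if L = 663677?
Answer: -663677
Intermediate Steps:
-L = -1*663677 = -663677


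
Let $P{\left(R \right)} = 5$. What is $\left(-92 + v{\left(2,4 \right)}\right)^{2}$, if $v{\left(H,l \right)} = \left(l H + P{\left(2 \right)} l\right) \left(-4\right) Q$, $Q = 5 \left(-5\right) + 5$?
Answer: $4613904$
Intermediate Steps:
$Q = -20$ ($Q = -25 + 5 = -20$)
$v{\left(H,l \right)} = 400 l + 80 H l$ ($v{\left(H,l \right)} = \left(l H + 5 l\right) \left(-4\right) \left(-20\right) = \left(H l + 5 l\right) \left(-4\right) \left(-20\right) = \left(5 l + H l\right) \left(-4\right) \left(-20\right) = \left(- 20 l - 4 H l\right) \left(-20\right) = 400 l + 80 H l$)
$\left(-92 + v{\left(2,4 \right)}\right)^{2} = \left(-92 + 80 \cdot 4 \left(5 + 2\right)\right)^{2} = \left(-92 + 80 \cdot 4 \cdot 7\right)^{2} = \left(-92 + 2240\right)^{2} = 2148^{2} = 4613904$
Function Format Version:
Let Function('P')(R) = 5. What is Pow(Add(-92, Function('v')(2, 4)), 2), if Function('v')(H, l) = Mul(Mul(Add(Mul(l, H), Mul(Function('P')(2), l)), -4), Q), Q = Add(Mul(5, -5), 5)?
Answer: 4613904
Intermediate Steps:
Q = -20 (Q = Add(-25, 5) = -20)
Function('v')(H, l) = Add(Mul(400, l), Mul(80, H, l)) (Function('v')(H, l) = Mul(Mul(Add(Mul(l, H), Mul(5, l)), -4), -20) = Mul(Mul(Add(Mul(H, l), Mul(5, l)), -4), -20) = Mul(Mul(Add(Mul(5, l), Mul(H, l)), -4), -20) = Mul(Add(Mul(-20, l), Mul(-4, H, l)), -20) = Add(Mul(400, l), Mul(80, H, l)))
Pow(Add(-92, Function('v')(2, 4)), 2) = Pow(Add(-92, Mul(80, 4, Add(5, 2))), 2) = Pow(Add(-92, Mul(80, 4, 7)), 2) = Pow(Add(-92, 2240), 2) = Pow(2148, 2) = 4613904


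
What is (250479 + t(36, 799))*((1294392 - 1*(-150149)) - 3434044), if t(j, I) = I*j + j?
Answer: -555626408337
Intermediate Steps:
t(j, I) = j + I*j
(250479 + t(36, 799))*((1294392 - 1*(-150149)) - 3434044) = (250479 + 36*(1 + 799))*((1294392 - 1*(-150149)) - 3434044) = (250479 + 36*800)*((1294392 + 150149) - 3434044) = (250479 + 28800)*(1444541 - 3434044) = 279279*(-1989503) = -555626408337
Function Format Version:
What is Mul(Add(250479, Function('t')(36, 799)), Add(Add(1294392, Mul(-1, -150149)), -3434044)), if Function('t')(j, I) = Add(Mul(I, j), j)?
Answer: -555626408337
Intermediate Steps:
Function('t')(j, I) = Add(j, Mul(I, j))
Mul(Add(250479, Function('t')(36, 799)), Add(Add(1294392, Mul(-1, -150149)), -3434044)) = Mul(Add(250479, Mul(36, Add(1, 799))), Add(Add(1294392, Mul(-1, -150149)), -3434044)) = Mul(Add(250479, Mul(36, 800)), Add(Add(1294392, 150149), -3434044)) = Mul(Add(250479, 28800), Add(1444541, -3434044)) = Mul(279279, -1989503) = -555626408337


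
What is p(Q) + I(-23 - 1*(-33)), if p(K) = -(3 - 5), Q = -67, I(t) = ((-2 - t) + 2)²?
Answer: 102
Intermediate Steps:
I(t) = t² (I(t) = (-t)² = t²)
p(K) = 2 (p(K) = -1*(-2) = 2)
p(Q) + I(-23 - 1*(-33)) = 2 + (-23 - 1*(-33))² = 2 + (-23 + 33)² = 2 + 10² = 2 + 100 = 102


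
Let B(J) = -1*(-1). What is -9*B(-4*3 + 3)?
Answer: -9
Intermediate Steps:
B(J) = 1
-9*B(-4*3 + 3) = -9*1 = -9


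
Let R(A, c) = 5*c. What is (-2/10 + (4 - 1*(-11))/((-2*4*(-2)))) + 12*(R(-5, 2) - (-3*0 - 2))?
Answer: 11579/80 ≈ 144.74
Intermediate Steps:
(-2/10 + (4 - 1*(-11))/((-2*4*(-2)))) + 12*(R(-5, 2) - (-3*0 - 2)) = (-2/10 + (4 - 1*(-11))/((-2*4*(-2)))) + 12*(5*2 - (-3*0 - 2)) = (-2*1/10 + (4 + 11)/((-8*(-2)))) + 12*(10 - (0 - 2)) = (-1/5 + 15/16) + 12*(10 - 1*(-2)) = (-1/5 + 15*(1/16)) + 12*(10 + 2) = (-1/5 + 15/16) + 12*12 = 59/80 + 144 = 11579/80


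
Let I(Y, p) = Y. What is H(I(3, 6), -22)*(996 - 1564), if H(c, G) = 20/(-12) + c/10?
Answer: 11644/15 ≈ 776.27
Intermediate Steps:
H(c, G) = -5/3 + c/10 (H(c, G) = 20*(-1/12) + c*(1/10) = -5/3 + c/10)
H(I(3, 6), -22)*(996 - 1564) = (-5/3 + (1/10)*3)*(996 - 1564) = (-5/3 + 3/10)*(-568) = -41/30*(-568) = 11644/15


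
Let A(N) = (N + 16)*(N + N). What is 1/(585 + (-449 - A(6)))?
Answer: -1/128 ≈ -0.0078125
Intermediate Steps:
A(N) = 2*N*(16 + N) (A(N) = (16 + N)*(2*N) = 2*N*(16 + N))
1/(585 + (-449 - A(6))) = 1/(585 + (-449 - 2*6*(16 + 6))) = 1/(585 + (-449 - 2*6*22)) = 1/(585 + (-449 - 1*264)) = 1/(585 + (-449 - 264)) = 1/(585 - 713) = 1/(-128) = -1/128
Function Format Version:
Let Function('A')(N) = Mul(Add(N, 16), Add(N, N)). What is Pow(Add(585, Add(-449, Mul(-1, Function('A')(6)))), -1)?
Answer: Rational(-1, 128) ≈ -0.0078125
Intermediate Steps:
Function('A')(N) = Mul(2, N, Add(16, N)) (Function('A')(N) = Mul(Add(16, N), Mul(2, N)) = Mul(2, N, Add(16, N)))
Pow(Add(585, Add(-449, Mul(-1, Function('A')(6)))), -1) = Pow(Add(585, Add(-449, Mul(-1, Mul(2, 6, Add(16, 6))))), -1) = Pow(Add(585, Add(-449, Mul(-1, Mul(2, 6, 22)))), -1) = Pow(Add(585, Add(-449, Mul(-1, 264))), -1) = Pow(Add(585, Add(-449, -264)), -1) = Pow(Add(585, -713), -1) = Pow(-128, -1) = Rational(-1, 128)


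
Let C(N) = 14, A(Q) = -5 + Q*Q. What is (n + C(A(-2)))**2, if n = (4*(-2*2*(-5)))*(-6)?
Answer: 217156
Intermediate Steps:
A(Q) = -5 + Q**2
n = -480 (n = (4*(-4*(-5)))*(-6) = (4*20)*(-6) = 80*(-6) = -480)
(n + C(A(-2)))**2 = (-480 + 14)**2 = (-466)**2 = 217156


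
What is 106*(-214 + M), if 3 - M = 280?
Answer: -52046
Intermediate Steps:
M = -277 (M = 3 - 1*280 = 3 - 280 = -277)
106*(-214 + M) = 106*(-214 - 277) = 106*(-491) = -52046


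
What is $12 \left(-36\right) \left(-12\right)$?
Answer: $5184$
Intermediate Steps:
$12 \left(-36\right) \left(-12\right) = \left(-432\right) \left(-12\right) = 5184$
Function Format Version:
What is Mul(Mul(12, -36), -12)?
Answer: 5184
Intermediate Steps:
Mul(Mul(12, -36), -12) = Mul(-432, -12) = 5184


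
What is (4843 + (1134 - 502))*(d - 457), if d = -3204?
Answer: -20043975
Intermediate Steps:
(4843 + (1134 - 502))*(d - 457) = (4843 + (1134 - 502))*(-3204 - 457) = (4843 + 632)*(-3661) = 5475*(-3661) = -20043975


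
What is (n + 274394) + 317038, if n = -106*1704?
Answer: 410808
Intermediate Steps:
n = -180624
(n + 274394) + 317038 = (-180624 + 274394) + 317038 = 93770 + 317038 = 410808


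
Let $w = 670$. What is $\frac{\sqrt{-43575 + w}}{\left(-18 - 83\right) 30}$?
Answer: $- \frac{i \sqrt{42905}}{3030} \approx - 0.068362 i$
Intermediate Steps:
$\frac{\sqrt{-43575 + w}}{\left(-18 - 83\right) 30} = \frac{\sqrt{-43575 + 670}}{\left(-18 - 83\right) 30} = \frac{\sqrt{-42905}}{\left(-101\right) 30} = \frac{i \sqrt{42905}}{-3030} = i \sqrt{42905} \left(- \frac{1}{3030}\right) = - \frac{i \sqrt{42905}}{3030}$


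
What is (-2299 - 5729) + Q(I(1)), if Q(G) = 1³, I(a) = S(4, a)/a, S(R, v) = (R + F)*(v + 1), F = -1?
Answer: -8027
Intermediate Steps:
S(R, v) = (1 + v)*(-1 + R) (S(R, v) = (R - 1)*(v + 1) = (-1 + R)*(1 + v) = (1 + v)*(-1 + R))
I(a) = (3 + 3*a)/a (I(a) = (-1 + 4 - a + 4*a)/a = (3 + 3*a)/a)
Q(G) = 1
(-2299 - 5729) + Q(I(1)) = (-2299 - 5729) + 1 = -8028 + 1 = -8027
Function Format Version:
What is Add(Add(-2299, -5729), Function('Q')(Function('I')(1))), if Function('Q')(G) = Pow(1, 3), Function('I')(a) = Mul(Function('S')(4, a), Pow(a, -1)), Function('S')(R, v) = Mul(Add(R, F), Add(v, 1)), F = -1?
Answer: -8027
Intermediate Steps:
Function('S')(R, v) = Mul(Add(1, v), Add(-1, R)) (Function('S')(R, v) = Mul(Add(R, -1), Add(v, 1)) = Mul(Add(-1, R), Add(1, v)) = Mul(Add(1, v), Add(-1, R)))
Function('I')(a) = Mul(Pow(a, -1), Add(3, Mul(3, a))) (Function('I')(a) = Mul(Add(-1, 4, Mul(-1, a), Mul(4, a)), Pow(a, -1)) = Mul(Add(3, Mul(3, a)), Pow(a, -1)) = Mul(Pow(a, -1), Add(3, Mul(3, a))))
Function('Q')(G) = 1
Add(Add(-2299, -5729), Function('Q')(Function('I')(1))) = Add(Add(-2299, -5729), 1) = Add(-8028, 1) = -8027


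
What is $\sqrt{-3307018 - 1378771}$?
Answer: $i \sqrt{4685789} \approx 2164.7 i$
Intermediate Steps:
$\sqrt{-3307018 - 1378771} = \sqrt{-4685789} = i \sqrt{4685789}$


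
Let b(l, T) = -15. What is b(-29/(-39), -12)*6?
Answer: -90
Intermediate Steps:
b(-29/(-39), -12)*6 = -15*6 = -90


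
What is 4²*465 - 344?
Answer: 7096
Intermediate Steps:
4²*465 - 344 = 16*465 - 344 = 7440 - 344 = 7096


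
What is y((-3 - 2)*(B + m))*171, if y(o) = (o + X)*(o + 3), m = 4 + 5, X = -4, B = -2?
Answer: 213408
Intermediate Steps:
m = 9
y(o) = (-4 + o)*(3 + o) (y(o) = (o - 4)*(o + 3) = (-4 + o)*(3 + o))
y((-3 - 2)*(B + m))*171 = (-12 + ((-3 - 2)*(-2 + 9))² - (-3 - 2)*(-2 + 9))*171 = (-12 + (-5*7)² - (-5)*7)*171 = (-12 + (-35)² - 1*(-35))*171 = (-12 + 1225 + 35)*171 = 1248*171 = 213408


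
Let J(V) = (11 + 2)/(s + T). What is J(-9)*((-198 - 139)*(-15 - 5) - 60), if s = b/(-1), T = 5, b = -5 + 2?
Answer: 10855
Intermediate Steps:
b = -3
s = 3 (s = -3/(-1) = -3*(-1) = 3)
J(V) = 13/8 (J(V) = (11 + 2)/(3 + 5) = 13/8)
J(-9)*((-198 - 139)*(-15 - 5) - 60) = 13*((-198 - 139)*(-15 - 5) - 60)/8 = 13*(-337*(-20) - 60)/8 = 13*(6740 - 60)/8 = (13/8)*6680 = 10855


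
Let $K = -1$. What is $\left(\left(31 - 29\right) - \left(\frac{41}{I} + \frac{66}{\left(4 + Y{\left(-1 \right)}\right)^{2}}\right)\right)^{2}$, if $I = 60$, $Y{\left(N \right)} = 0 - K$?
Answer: $\frac{157609}{90000} \approx 1.7512$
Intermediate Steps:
$Y{\left(N \right)} = 1$ ($Y{\left(N \right)} = 0 - -1 = 0 + 1 = 1$)
$\left(\left(31 - 29\right) - \left(\frac{41}{I} + \frac{66}{\left(4 + Y{\left(-1 \right)}\right)^{2}}\right)\right)^{2} = \left(\left(31 - 29\right) - \left(\frac{41}{60} + \frac{66}{\left(4 + 1\right)^{2}}\right)\right)^{2} = \left(2 - \left(\frac{41}{60} + \frac{66}{5^{2}}\right)\right)^{2} = \left(2 - \left(\frac{41}{60} + \frac{66}{25}\right)\right)^{2} = \left(2 - \frac{997}{300}\right)^{2} = \left(- \frac{397}{300}\right)^{2} = \frac{157609}{90000}$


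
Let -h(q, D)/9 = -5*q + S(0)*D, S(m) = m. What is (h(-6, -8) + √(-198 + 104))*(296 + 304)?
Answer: -162000 + 600*I*√94 ≈ -1.62e+5 + 5817.2*I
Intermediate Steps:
h(q, D) = 45*q (h(q, D) = -9*(-5*q + 0*D) = -9*(-5*q + 0) = -(-45)*q = 45*q)
(h(-6, -8) + √(-198 + 104))*(296 + 304) = (45*(-6) + √(-198 + 104))*(296 + 304) = (-270 + √(-94))*600 = (-270 + I*√94)*600 = -162000 + 600*I*√94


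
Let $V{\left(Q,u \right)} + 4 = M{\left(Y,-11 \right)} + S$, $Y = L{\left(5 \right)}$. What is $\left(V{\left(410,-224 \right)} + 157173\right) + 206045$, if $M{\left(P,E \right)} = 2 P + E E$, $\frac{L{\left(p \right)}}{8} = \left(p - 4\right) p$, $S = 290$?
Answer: $363705$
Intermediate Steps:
$L{\left(p \right)} = 8 p \left(-4 + p\right)$ ($L{\left(p \right)} = 8 \left(p - 4\right) p = 8 \left(-4 + p\right) p = 8 p \left(-4 + p\right)$)
$Y = 40$ ($Y = 8 \cdot 5 \left(-4 + 5\right) = 8 \cdot 5 \cdot 1 = 40$)
$M{\left(P,E \right)} = E^{2} + 2 P$ ($M{\left(P,E \right)} = 2 P + E^{2} = E^{2} + 2 P$)
$V{\left(Q,u \right)} = 487$ ($V{\left(Q,u \right)} = -4 + \left(\left(\left(-11\right)^{2} + 2 \cdot 40\right) + 290\right) = -4 + \left(\left(121 + 80\right) + 290\right) = -4 + \left(201 + 290\right) = -4 + 491 = 487$)
$\left(V{\left(410,-224 \right)} + 157173\right) + 206045 = \left(487 + 157173\right) + 206045 = 157660 + 206045 = 363705$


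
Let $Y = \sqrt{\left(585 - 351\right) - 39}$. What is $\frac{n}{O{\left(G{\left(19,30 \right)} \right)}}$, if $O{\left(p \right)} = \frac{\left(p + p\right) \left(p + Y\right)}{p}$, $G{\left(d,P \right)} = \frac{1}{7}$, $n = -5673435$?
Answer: $\frac{39714045}{19108} - \frac{277998315 \sqrt{195}}{19108} \approx -2.0108 \cdot 10^{5}$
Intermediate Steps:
$G{\left(d,P \right)} = \frac{1}{7}$
$Y = \sqrt{195}$ ($Y = \sqrt{\left(585 - 351\right) - 39} = \sqrt{234 - 39} = \sqrt{195} \approx 13.964$)
$O{\left(p \right)} = 2 p + 2 \sqrt{195}$ ($O{\left(p \right)} = \frac{\left(p + p\right) \left(p + \sqrt{195}\right)}{p} = \frac{2 p \left(p + \sqrt{195}\right)}{p} = 2 p + 2 \sqrt{195}$)
$\frac{n}{O{\left(G{\left(19,30 \right)} \right)}} = - \frac{5673435}{2 \cdot \frac{1}{7} + 2 \sqrt{195}} = - \frac{5673435}{\frac{2}{7} + 2 \sqrt{195}}$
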